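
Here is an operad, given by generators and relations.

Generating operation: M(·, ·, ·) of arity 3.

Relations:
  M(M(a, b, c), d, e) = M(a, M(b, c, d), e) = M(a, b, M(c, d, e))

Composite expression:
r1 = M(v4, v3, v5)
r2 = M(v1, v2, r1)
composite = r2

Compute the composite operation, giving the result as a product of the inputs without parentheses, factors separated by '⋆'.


The M-tree's shape is irrelevant; the v-reading-order decides.
M(v4, v3, v5) spells out as v4 ⋆ v3 ⋆ v5
M(v1, v2, M(v4, v3, v5)) spells out as v1 ⋆ v2 ⋆ v4 ⋆ v3 ⋆ v5

v1 ⋆ v2 ⋆ v4 ⋆ v3 ⋆ v5


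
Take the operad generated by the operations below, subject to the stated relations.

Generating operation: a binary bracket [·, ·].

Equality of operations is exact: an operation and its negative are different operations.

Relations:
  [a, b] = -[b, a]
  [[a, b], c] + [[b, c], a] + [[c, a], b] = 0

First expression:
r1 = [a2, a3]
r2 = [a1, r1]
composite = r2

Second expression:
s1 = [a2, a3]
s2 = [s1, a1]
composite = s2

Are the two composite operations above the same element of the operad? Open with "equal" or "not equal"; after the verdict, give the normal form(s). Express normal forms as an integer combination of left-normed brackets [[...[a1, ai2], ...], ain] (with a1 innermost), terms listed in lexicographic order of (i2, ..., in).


not equal; the first gives [[a1, a2], a3] - [[a1, a3], a2] and the second -[[a1, a2], a3] + [[a1, a3], a2]

The first composite normalizes to [[a1, a2], a3] - [[a1, a3], a2]
The second composite normalizes to -[[a1, a2], a3] + [[a1, a3], a2]
The normal forms differ: not equal.


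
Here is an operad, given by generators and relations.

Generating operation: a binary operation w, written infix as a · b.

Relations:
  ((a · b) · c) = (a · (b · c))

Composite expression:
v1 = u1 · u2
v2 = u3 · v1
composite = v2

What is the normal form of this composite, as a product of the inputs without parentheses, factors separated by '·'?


Every regrouping of w is equal, so read the u-inputs in written order.
(u1 · u2) unparenthesizes to u1 · u2
(u3 · (u1 · u2)) unparenthesizes to u3 · u1 · u2

u3 · u1 · u2


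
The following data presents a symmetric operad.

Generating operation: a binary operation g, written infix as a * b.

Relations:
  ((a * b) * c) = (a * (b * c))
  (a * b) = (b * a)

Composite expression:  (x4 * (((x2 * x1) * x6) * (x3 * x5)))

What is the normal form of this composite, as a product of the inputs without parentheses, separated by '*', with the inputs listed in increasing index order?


x1 * x2 * x3 * x4 * x5 * x6

Key point: g commutes, so take the x-inputs in any fixed order.
(x2 * x1) flattens to x2 * x1
((x2 * x1) * x6) flattens to x2 * x1 * x6
(x3 * x5) flattens to x3 * x5
(((x2 * x1) * x6) * (x3 * x5)) flattens to x2 * x1 * x6 * x3 * x5
(x4 * (((x2 * x1) * x6) * (x3 * x5))) flattens to x4 * x2 * x1 * x6 * x3 * x5
reordering the factors by index: x1 * x2 * x3 * x4 * x5 * x6


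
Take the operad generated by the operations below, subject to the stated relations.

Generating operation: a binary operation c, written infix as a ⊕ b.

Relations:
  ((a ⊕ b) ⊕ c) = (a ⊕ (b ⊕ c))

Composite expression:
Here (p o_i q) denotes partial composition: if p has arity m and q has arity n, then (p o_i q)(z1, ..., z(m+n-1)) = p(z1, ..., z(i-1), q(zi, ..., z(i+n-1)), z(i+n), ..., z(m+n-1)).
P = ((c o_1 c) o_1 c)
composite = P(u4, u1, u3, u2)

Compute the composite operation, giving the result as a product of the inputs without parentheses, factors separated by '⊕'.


u4 ⊕ u1 ⊕ u3 ⊕ u2

Associativity of c dissolves the nesting; only the u-input order survives.
(u4 ⊕ u1) unparenthesizes to u4 ⊕ u1
((u4 ⊕ u1) ⊕ u3) unparenthesizes to u4 ⊕ u1 ⊕ u3
(((u4 ⊕ u1) ⊕ u3) ⊕ u2) unparenthesizes to u4 ⊕ u1 ⊕ u3 ⊕ u2


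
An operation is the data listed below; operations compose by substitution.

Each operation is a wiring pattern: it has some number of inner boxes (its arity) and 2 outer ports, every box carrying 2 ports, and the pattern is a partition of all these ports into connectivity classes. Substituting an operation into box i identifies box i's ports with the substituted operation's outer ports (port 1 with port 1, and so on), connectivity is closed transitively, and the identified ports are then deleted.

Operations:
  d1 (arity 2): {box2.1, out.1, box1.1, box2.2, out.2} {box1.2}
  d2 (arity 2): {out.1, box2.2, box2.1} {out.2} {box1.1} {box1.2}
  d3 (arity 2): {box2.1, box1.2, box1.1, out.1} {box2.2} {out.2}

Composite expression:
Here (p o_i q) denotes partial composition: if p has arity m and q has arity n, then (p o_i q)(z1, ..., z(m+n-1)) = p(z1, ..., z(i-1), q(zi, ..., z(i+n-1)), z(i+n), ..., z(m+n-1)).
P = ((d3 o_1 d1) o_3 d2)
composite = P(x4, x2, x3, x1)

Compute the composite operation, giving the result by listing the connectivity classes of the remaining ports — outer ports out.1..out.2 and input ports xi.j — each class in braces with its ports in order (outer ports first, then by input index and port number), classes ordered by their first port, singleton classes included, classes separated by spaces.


{out.1, x1.1, x1.2, x2.1, x2.2, x4.1} {out.2} {x3.1} {x3.2} {x4.2}

Connectivity passes through glued d3-boundaries; trace each wire chain.
through d1, on inputs (x4, x2): {out.1, out.2, x2.1, x2.2, x4.1} {x4.2} (out.j = stage outer ports)
through d2, on inputs (x3, x1): {out.1, x1.1, x1.2} {out.2} {x3.1} {x3.2} (out.j = stage outer ports)
through d3, on inputs (x4, x2, x3, x1): {out.1, x1.1, x1.2, x2.1, x2.2, x4.1} {out.2} {x3.1} {x3.2} {x4.2} (out.j = stage outer ports)


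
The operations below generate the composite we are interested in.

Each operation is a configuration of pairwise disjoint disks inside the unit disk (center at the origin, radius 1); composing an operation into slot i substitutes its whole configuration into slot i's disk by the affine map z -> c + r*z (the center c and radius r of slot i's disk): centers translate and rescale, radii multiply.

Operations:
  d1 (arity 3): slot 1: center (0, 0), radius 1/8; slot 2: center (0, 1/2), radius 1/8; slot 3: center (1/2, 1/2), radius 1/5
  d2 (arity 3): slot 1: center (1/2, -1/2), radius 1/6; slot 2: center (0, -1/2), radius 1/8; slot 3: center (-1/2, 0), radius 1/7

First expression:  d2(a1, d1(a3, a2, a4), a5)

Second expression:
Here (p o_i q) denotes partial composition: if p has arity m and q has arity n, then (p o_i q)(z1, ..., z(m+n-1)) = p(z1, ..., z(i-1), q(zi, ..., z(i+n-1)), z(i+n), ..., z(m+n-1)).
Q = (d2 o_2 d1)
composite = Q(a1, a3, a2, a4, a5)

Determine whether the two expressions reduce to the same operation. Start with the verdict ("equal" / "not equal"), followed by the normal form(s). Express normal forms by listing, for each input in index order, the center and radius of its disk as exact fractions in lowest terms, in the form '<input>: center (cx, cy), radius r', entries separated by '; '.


equal; both compose to a1: center (1/2, -1/2), radius 1/6; a2: center (0, -7/16), radius 1/64; a3: center (0, -1/2), radius 1/64; a4: center (1/16, -7/16), radius 1/40; a5: center (-1/2, 0), radius 1/7

The first expression reduces to a1: center (1/2, -1/2), radius 1/6; a2: center (0, -7/16), radius 1/64; a3: center (0, -1/2), radius 1/64; a4: center (1/16, -7/16), radius 1/40; a5: center (-1/2, 0), radius 1/7
The second expression reduces to a1: center (1/2, -1/2), radius 1/6; a2: center (0, -7/16), radius 1/64; a3: center (0, -1/2), radius 1/64; a4: center (1/16, -7/16), radius 1/40; a5: center (-1/2, 0), radius 1/7
Both agree, so they are equal.


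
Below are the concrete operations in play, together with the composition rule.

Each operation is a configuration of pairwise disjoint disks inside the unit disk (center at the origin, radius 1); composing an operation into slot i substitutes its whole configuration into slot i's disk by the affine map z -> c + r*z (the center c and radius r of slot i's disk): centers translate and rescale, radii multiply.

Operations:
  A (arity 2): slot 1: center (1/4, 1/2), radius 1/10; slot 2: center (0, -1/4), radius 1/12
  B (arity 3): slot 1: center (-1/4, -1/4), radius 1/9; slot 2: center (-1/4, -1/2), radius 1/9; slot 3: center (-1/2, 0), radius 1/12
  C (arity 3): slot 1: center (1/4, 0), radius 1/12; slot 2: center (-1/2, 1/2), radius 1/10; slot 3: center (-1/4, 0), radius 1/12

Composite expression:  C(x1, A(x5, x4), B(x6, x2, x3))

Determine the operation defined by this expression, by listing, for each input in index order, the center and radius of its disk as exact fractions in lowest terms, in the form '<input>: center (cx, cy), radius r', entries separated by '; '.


x1: center (1/4, 0), radius 1/12; x2: center (-13/48, -1/24), radius 1/108; x3: center (-7/24, 0), radius 1/144; x4: center (-1/2, 19/40), radius 1/120; x5: center (-19/40, 11/20), radius 1/100; x6: center (-13/48, -1/48), radius 1/108

Below C, radii multiply path by path; the x-disk centers shift.
input x1: composing its 1 substitution step yields center (1/4, 0), radius 1/12
input x5: composing its 2 substitution steps yields center (-19/40, 11/20), radius 1/100
input x4: composing its 2 substitution steps yields center (-1/2, 19/40), radius 1/120
input x6: composing its 2 substitution steps yields center (-13/48, -1/48), radius 1/108
input x2: composing its 2 substitution steps yields center (-13/48, -1/24), radius 1/108
input x3: composing its 2 substitution steps yields center (-7/24, 0), radius 1/144


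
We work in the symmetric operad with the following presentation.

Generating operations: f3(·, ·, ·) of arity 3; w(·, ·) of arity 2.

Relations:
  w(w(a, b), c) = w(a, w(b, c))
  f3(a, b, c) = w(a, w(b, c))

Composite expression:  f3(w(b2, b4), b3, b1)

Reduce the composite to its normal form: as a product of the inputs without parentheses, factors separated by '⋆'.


b2 ⋆ b4 ⋆ b3 ⋆ b1

Associativity of f3 dissolves the nesting; only the b-input order survives.
w(b2, b4) linearizes to b2 ⋆ b4
f3(w(b2, b4), b3, b1) linearizes to b2 ⋆ b4 ⋆ b3 ⋆ b1


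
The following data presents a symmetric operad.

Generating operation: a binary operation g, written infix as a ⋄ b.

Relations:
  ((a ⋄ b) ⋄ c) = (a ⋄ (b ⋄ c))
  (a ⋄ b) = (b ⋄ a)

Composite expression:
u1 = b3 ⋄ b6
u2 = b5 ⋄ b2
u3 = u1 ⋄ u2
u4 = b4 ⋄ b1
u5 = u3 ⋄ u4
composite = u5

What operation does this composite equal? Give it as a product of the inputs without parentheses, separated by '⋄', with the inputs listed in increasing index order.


b1 ⋄ b2 ⋄ b3 ⋄ b4 ⋄ b5 ⋄ b6

Both nesting and order wash out for g; what remains is which b's occur.
(b3 ⋄ b6) linearizes to b3 ⋄ b6
(b5 ⋄ b2) linearizes to b5 ⋄ b2
((b3 ⋄ b6) ⋄ (b5 ⋄ b2)) linearizes to b3 ⋄ b6 ⋄ b5 ⋄ b2
(b4 ⋄ b1) linearizes to b4 ⋄ b1
(((b3 ⋄ b6) ⋄ (b5 ⋄ b2)) ⋄ (b4 ⋄ b1)) linearizes to b3 ⋄ b6 ⋄ b5 ⋄ b2 ⋄ b4 ⋄ b1
reordering the factors by index: b1 ⋄ b2 ⋄ b3 ⋄ b4 ⋄ b5 ⋄ b6


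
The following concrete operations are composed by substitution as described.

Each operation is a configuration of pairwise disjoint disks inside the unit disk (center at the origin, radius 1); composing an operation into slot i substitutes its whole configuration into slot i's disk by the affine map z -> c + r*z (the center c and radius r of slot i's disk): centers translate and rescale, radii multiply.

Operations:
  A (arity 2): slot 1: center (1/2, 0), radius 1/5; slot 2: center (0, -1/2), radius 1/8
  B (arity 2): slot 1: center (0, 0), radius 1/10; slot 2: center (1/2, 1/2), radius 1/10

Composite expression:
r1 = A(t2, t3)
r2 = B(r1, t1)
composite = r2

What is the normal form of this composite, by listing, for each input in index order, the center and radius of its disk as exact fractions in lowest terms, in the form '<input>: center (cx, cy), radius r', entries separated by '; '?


Each t-disk chains the slot maps above it in B; radii multiply.
t2: after 2 affine steps, its disk has center (1/20, 0), radius 1/50
t3: after 2 affine steps, its disk has center (0, -1/20), radius 1/80
t1: after 1 affine step, its disk has center (1/2, 1/2), radius 1/10

t1: center (1/2, 1/2), radius 1/10; t2: center (1/20, 0), radius 1/50; t3: center (0, -1/20), radius 1/80


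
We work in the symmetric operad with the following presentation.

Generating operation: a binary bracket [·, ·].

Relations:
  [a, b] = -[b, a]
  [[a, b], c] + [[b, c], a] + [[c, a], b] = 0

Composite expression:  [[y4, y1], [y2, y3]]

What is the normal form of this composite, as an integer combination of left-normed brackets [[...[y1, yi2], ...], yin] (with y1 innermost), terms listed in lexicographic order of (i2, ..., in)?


-[[[y1, y4], y2], y3] + [[[y1, y4], y3], y2]

Expand each bracket as ab - ba; the y1-initial words give the coefficients.
Composite bracket: [[y4, y1], [y2, y3]]
Applying ab - ba throughout gives 8 signed words (2^3 = 8).
Words beginning with y1 determine it all:
  y1y4y2y3 (sign -1) contributes -[[[y1, y4], y2], y3]
  y1y4y3y2 (sign +1) contributes +[[[y1, y4], y3], y2]


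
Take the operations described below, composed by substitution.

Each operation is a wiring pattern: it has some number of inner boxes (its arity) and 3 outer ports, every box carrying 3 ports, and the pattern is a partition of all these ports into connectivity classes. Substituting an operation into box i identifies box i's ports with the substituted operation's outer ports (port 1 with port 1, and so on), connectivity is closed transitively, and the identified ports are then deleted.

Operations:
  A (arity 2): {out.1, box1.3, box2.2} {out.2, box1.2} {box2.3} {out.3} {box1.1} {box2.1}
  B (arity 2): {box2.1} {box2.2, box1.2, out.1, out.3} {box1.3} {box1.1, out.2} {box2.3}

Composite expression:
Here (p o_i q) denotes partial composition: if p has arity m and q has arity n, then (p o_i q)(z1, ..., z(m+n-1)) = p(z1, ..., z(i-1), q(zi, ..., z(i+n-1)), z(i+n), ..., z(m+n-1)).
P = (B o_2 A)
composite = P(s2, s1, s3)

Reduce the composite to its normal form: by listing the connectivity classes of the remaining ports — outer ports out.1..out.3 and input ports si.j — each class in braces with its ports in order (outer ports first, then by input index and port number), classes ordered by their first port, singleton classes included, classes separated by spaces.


{out.1, out.3, s1.2, s2.2} {out.2, s2.1} {s1.1} {s1.3, s3.2} {s2.3} {s3.1} {s3.3}

Two ports join when wires chain via B-identified ports.
after A, the pattern on (s1, s3) reads {out.1, s1.3, s3.2} {out.2, s1.2} {out.3} {s1.1} {s3.1} {s3.3} (out.j = its outer ports)
after B, the pattern on (s2, s1, s3) reads {out.1, out.3, s1.2, s2.2} {out.2, s2.1} {s1.1} {s1.3, s3.2} {s2.3} {s3.1} {s3.3} (out.j = its outer ports)


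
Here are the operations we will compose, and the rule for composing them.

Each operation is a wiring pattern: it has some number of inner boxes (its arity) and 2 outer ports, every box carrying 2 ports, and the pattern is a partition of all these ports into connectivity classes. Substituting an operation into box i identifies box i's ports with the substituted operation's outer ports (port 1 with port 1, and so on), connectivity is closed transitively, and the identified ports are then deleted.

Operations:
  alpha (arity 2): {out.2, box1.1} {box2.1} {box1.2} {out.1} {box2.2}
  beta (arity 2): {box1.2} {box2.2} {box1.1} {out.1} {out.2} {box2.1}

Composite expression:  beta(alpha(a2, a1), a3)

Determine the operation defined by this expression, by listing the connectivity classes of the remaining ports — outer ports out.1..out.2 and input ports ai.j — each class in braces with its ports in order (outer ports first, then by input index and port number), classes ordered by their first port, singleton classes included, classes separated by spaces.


{out.1} {out.2} {a1.1} {a1.2} {a2.1} {a2.2} {a3.1} {a3.2}


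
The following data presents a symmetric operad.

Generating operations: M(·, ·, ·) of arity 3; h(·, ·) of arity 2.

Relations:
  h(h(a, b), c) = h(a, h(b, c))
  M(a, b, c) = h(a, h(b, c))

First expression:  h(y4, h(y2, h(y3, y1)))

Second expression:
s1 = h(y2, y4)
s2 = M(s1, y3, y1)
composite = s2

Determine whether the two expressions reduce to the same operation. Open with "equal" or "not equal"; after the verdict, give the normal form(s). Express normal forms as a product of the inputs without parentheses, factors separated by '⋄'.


not equal — first y4 ⋄ y2 ⋄ y3 ⋄ y1, second y2 ⋄ y4 ⋄ y3 ⋄ y1


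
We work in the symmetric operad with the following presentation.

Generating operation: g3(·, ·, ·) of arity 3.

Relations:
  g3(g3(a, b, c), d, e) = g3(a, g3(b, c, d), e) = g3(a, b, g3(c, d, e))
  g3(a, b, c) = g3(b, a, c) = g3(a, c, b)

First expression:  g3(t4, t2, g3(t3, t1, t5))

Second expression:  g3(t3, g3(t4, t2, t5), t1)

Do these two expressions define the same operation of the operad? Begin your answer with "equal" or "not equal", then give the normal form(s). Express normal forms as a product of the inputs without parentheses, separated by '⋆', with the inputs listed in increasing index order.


equal; both compose to t1 ⋆ t2 ⋆ t3 ⋆ t4 ⋆ t5

Reducing the first expression gives t1 ⋆ t2 ⋆ t3 ⋆ t4 ⋆ t5
Reducing the second expression gives t1 ⋆ t2 ⋆ t3 ⋆ t4 ⋆ t5
Identical normal forms: equal.


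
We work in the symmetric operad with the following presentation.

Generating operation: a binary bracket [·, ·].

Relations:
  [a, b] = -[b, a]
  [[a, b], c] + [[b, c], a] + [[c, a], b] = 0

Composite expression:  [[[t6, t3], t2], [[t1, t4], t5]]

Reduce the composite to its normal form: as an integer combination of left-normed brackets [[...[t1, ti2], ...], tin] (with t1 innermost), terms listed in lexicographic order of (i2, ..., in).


-[[[[[t1, t4], t5], t2], t3], t6] + [[[[[t1, t4], t5], t2], t6], t3] + [[[[[t1, t4], t5], t3], t6], t2] - [[[[[t1, t4], t5], t6], t3], t2]

Expand each bracket as ab - ba; the t1-initial words give the coefficients.
Composite bracket: [[[t6, t3], t2], [[t1, t4], t5]]
Each bracket splits as ab - ba, giving 32 signed words (2^5 = 32).
Coefficients come from the t1-initial words:
  from t1t4t5t2t3t6, sign -1: term -[[[[[t1, t4], t5], t2], t3], t6]
  from t1t4t5t2t6t3, sign +1: term +[[[[[t1, t4], t5], t2], t6], t3]
  from t1t4t5t3t6t2, sign +1: term +[[[[[t1, t4], t5], t3], t6], t2]
  from t1t4t5t6t3t2, sign -1: term -[[[[[t1, t4], t5], t6], t3], t2]


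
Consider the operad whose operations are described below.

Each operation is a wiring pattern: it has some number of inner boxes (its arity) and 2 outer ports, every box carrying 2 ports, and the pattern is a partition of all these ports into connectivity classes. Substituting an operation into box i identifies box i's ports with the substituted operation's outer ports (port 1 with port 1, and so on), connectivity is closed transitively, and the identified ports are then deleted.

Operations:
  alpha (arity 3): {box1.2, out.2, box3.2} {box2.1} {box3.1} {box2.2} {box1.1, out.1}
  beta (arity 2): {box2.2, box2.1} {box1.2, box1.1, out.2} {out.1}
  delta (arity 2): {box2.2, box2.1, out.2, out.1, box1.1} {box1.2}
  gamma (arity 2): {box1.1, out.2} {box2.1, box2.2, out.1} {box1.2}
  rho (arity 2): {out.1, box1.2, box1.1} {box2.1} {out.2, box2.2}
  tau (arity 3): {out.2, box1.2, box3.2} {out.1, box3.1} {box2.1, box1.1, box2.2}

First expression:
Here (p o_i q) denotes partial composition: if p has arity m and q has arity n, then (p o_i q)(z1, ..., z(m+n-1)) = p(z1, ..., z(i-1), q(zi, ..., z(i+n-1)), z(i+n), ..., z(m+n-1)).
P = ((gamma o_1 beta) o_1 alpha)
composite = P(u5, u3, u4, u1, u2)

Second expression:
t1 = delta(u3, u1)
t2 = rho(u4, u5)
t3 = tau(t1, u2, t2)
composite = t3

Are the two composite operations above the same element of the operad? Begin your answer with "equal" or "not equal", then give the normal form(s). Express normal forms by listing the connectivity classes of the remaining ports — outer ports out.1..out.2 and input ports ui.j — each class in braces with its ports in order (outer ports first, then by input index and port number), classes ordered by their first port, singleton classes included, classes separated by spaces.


not equal — first {out.1, u2.1, u2.2} {out.2} {u1.1, u1.2} {u3.1} {u3.2} {u4.1} {u4.2, u5.1, u5.2}, second {out.1, u4.1, u4.2} {out.2, u1.1, u1.2, u2.1, u2.2, u3.1, u5.2} {u3.2} {u5.1}

The first expression, normalized: {out.1, u2.1, u2.2} {out.2} {u1.1, u1.2} {u3.1} {u3.2} {u4.1} {u4.2, u5.1, u5.2}
The second expression, normalized: {out.1, u4.1, u4.2} {out.2, u1.1, u1.2, u2.1, u2.2, u3.1, u5.2} {u3.2} {u5.1}
They disagree, so not equal.


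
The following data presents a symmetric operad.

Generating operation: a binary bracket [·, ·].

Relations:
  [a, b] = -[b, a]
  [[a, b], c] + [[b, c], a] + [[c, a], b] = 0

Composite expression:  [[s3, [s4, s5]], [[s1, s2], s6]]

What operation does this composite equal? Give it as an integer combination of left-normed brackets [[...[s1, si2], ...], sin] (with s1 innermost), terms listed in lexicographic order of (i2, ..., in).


-[[[[[s1, s2], s6], s3], s4], s5] + [[[[[s1, s2], s6], s3], s5], s4] + [[[[[s1, s2], s6], s4], s5], s3] - [[[[[s1, s2], s6], s5], s4], s3]

Skip Jacobi rewriting: expand, keep s1-initial words, read off terms.
Composite bracket: [[s3, [s4, s5]], [[s1, s2], s6]]
Full expansion: 32 signed words from ab - ba (2^5 = 32).
Only words starting with s1 matter:
  s1s2s6s3s4s5 (sign -1) contributes -[[[[[s1, s2], s6], s3], s4], s5]
  s1s2s6s3s5s4 (sign +1) contributes +[[[[[s1, s2], s6], s3], s5], s4]
  s1s2s6s4s5s3 (sign +1) contributes +[[[[[s1, s2], s6], s4], s5], s3]
  s1s2s6s5s4s3 (sign -1) contributes -[[[[[s1, s2], s6], s5], s4], s3]


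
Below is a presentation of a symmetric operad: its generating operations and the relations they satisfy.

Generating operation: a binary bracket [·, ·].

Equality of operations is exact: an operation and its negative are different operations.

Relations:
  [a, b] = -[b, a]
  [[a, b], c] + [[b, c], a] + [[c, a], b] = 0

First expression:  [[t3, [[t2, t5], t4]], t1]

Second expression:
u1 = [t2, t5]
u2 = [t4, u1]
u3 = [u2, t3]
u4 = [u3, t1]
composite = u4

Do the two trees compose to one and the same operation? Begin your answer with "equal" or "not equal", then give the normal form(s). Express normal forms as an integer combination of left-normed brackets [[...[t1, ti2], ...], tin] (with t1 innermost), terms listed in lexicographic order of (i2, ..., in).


equal; both compose to [[[[t1, t2], t5], t4], t3] - [[[[t1, t3], t2], t5], t4] + [[[[t1, t3], t4], t2], t5] - [[[[t1, t3], t4], t5], t2] + [[[[t1, t3], t5], t2], t4] - [[[[t1, t4], t2], t5], t3] + [[[[t1, t4], t5], t2], t3] - [[[[t1, t5], t2], t4], t3]


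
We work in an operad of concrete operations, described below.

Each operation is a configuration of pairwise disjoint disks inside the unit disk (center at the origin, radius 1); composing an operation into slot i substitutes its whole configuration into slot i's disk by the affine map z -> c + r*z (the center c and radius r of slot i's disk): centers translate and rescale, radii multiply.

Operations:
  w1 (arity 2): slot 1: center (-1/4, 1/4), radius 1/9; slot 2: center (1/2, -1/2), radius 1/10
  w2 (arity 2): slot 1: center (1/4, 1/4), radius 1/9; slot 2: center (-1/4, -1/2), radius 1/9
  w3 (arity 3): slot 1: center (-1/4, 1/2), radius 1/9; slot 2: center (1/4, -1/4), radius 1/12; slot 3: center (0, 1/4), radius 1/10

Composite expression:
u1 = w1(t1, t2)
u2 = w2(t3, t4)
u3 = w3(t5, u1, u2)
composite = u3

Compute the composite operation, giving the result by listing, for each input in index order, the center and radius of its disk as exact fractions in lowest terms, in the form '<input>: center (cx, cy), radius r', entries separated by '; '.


t1: center (11/48, -11/48), radius 1/108; t2: center (7/24, -7/24), radius 1/120; t3: center (1/40, 11/40), radius 1/90; t4: center (-1/40, 1/5), radius 1/90; t5: center (-1/4, 1/2), radius 1/9

Follow each t-input down from w3: c' goes to c + r*c', radius to r*r'.
input t5: composing its 1 substitution step yields center (-1/4, 1/2), radius 1/9
input t1: composing its 2 substitution steps yields center (11/48, -11/48), radius 1/108
input t2: composing its 2 substitution steps yields center (7/24, -7/24), radius 1/120
input t3: composing its 2 substitution steps yields center (1/40, 11/40), radius 1/90
input t4: composing its 2 substitution steps yields center (-1/40, 1/5), radius 1/90


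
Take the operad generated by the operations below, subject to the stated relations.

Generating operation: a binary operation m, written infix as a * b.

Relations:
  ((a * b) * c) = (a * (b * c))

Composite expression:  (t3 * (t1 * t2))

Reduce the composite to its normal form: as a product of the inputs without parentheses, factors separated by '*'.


Every regrouping of m is equal, so read the t-inputs in written order.
(t1 * t2) reduces to t1 * t2
(t3 * (t1 * t2)) reduces to t3 * t1 * t2

t3 * t1 * t2


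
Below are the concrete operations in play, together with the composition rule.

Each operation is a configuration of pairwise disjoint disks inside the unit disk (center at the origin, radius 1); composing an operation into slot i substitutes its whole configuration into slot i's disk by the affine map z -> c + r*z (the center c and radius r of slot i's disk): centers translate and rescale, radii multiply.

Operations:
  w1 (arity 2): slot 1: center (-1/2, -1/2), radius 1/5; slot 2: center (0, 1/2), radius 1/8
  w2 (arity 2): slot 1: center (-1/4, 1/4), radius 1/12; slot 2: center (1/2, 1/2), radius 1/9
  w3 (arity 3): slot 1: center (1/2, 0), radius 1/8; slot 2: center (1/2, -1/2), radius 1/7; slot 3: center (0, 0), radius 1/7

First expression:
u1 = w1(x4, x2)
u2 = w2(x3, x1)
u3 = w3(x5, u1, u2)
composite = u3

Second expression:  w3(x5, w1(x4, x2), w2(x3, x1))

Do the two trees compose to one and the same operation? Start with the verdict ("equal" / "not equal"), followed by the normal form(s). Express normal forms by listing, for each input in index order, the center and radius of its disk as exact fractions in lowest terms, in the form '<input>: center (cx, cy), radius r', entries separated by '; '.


equal; both compose to x1: center (1/14, 1/14), radius 1/63; x2: center (1/2, -3/7), radius 1/56; x3: center (-1/28, 1/28), radius 1/84; x4: center (3/7, -4/7), radius 1/35; x5: center (1/2, 0), radius 1/8

The first expression, normalized: x1: center (1/14, 1/14), radius 1/63; x2: center (1/2, -3/7), radius 1/56; x3: center (-1/28, 1/28), radius 1/84; x4: center (3/7, -4/7), radius 1/35; x5: center (1/2, 0), radius 1/8
The second expression, normalized: x1: center (1/14, 1/14), radius 1/63; x2: center (1/2, -3/7), radius 1/56; x3: center (-1/28, 1/28), radius 1/84; x4: center (3/7, -4/7), radius 1/35; x5: center (1/2, 0), radius 1/8
Identical normal forms: equal.


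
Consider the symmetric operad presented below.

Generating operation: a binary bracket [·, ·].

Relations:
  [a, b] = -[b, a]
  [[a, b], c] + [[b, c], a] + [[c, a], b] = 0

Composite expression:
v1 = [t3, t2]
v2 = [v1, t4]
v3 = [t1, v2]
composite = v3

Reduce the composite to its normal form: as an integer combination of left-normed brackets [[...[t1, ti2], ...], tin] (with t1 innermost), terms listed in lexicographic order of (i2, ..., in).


-[[[t1, t2], t3], t4] + [[[t1, t3], t2], t4] + [[[t1, t4], t2], t3] - [[[t1, t4], t3], t2]


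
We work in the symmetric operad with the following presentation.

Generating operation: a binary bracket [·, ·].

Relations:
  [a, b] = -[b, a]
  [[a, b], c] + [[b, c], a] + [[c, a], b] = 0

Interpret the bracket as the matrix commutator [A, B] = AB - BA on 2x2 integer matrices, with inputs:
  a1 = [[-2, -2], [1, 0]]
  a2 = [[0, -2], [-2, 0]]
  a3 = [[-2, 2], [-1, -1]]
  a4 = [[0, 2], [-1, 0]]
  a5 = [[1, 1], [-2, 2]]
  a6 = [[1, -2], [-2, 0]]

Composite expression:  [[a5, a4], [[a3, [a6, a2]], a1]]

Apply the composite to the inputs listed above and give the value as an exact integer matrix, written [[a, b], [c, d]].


[a5, a4] = [[3, -2], [-1, -3]]
[a6, a2] = [[0, -2], [2, 0]]
[a3, [a6, a2]] = [[2, 2], [2, -2]]
[[a3, [a6, a2]], a1] = [[6, -4], [-8, -6]]
[[a5, a4], [[a3, [a6, a2]], a1]] = [[12, 0], [36, -12]]

[[12, 0], [36, -12]]


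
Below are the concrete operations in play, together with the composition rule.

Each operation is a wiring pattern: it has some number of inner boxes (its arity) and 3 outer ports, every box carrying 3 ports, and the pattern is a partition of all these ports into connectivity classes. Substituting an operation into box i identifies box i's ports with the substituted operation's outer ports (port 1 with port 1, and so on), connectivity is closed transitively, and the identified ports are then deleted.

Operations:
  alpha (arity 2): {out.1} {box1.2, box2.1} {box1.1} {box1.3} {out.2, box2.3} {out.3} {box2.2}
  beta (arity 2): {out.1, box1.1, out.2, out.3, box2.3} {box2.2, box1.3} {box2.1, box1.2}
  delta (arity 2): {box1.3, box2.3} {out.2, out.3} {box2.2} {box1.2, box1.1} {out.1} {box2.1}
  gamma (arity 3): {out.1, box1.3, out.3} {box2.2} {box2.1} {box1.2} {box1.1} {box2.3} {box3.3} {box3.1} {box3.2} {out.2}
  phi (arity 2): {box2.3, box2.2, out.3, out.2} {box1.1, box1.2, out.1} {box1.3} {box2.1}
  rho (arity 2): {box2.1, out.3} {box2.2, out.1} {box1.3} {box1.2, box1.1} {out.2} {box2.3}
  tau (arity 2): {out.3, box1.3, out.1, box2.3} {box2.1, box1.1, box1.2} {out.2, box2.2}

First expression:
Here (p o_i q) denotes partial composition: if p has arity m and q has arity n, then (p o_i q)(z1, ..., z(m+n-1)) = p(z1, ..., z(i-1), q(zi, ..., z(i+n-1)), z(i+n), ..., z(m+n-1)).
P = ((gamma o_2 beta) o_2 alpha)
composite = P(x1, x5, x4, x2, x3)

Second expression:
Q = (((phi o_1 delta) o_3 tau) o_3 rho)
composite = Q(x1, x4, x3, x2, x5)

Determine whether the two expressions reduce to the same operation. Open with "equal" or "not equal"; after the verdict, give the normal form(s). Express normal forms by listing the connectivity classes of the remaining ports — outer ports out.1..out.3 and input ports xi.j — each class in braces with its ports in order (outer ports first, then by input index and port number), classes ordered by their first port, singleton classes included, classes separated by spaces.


not equal; first: {out.1, out.3, x1.3} {out.2} {x1.1} {x1.2} {x2.1, x4.3} {x2.2} {x2.3} {x3.1} {x3.2} {x3.3} {x4.1, x5.2} {x4.2} {x5.1} {x5.3}; second: {out.1} {out.2, out.3, x2.1, x5.2, x5.3} {x1.1, x1.2} {x1.3, x4.3} {x2.2, x5.1} {x2.3} {x3.1, x3.2} {x3.3} {x4.1} {x4.2}

Normal form of the first expression: {out.1, out.3, x1.3} {out.2} {x1.1} {x1.2} {x2.1, x4.3} {x2.2} {x2.3} {x3.1} {x3.2} {x3.3} {x4.1, x5.2} {x4.2} {x5.1} {x5.3}
Normal form of the second expression: {out.1} {out.2, out.3, x2.1, x5.2, x5.3} {x1.1, x1.2} {x1.3, x4.3} {x2.2, x5.1} {x2.3} {x3.1, x3.2} {x3.3} {x4.1} {x4.2}
They disagree, so not equal.


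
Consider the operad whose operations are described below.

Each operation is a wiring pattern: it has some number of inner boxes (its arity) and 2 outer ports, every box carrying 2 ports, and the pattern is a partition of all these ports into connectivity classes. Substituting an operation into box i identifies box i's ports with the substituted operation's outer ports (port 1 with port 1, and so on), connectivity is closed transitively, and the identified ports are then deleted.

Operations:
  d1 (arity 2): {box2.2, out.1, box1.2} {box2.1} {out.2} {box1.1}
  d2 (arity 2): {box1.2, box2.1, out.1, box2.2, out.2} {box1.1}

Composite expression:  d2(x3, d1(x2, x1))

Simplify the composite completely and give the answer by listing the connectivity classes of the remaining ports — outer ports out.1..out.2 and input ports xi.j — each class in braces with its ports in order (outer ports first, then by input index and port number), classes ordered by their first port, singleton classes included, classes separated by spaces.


{out.1, out.2, x1.2, x2.2, x3.2} {x1.1} {x2.1} {x3.1}

Treat the ports identified at d2 as solder joints: merge, then drop.
the subtree at d1 composes to {out.1, x1.2, x2.2} {out.2} {x1.1} {x2.1} on (x2, x1); out.j = own outer ports
the subtree at d2 composes to {out.1, out.2, x1.2, x2.2, x3.2} {x1.1} {x2.1} {x3.1} on (x3, x2, x1); out.j = own outer ports


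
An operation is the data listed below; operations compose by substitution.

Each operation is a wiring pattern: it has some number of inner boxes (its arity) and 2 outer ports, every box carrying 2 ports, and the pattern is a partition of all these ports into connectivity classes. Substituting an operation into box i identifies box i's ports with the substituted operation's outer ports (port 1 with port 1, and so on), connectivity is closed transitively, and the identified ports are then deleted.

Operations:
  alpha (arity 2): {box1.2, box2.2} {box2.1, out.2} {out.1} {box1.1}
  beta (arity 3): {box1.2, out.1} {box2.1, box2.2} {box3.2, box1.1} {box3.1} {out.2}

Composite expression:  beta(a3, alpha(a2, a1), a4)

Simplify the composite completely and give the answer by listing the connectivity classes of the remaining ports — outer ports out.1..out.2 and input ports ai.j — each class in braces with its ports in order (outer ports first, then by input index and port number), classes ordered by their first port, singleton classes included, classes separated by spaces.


Two ports join when wires chain via beta-identified ports.
after alpha, the pattern on (a2, a1) reads {out.1} {out.2, a1.1} {a1.2, a2.2} {a2.1} (out.j = its outer ports)
after beta, the pattern on (a3, a2, a1, a4) reads {out.1, a3.2} {out.2} {a1.1} {a1.2, a2.2} {a2.1} {a3.1, a4.2} {a4.1} (out.j = its outer ports)

{out.1, a3.2} {out.2} {a1.1} {a1.2, a2.2} {a2.1} {a3.1, a4.2} {a4.1}


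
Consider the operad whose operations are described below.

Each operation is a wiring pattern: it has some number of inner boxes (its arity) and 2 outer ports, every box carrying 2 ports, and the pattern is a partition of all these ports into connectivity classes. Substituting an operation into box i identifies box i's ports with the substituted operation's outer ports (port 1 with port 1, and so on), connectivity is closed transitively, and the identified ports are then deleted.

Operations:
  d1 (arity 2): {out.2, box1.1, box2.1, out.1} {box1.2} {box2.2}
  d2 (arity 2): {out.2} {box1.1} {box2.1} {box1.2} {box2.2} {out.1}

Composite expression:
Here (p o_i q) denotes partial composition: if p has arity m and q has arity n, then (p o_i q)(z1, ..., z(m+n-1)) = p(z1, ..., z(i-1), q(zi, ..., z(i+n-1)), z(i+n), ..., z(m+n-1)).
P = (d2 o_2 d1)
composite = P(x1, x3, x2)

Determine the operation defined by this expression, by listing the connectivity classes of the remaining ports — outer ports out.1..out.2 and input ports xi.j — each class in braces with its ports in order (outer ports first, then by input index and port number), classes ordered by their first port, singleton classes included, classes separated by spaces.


Substituting into d2 glues patterns; closure does the rest.
through d1, on inputs (x3, x2): {out.1, out.2, x2.1, x3.1} {x2.2} {x3.2} (out.j = stage outer ports)
through d2, on inputs (x1, x3, x2): {out.1} {out.2} {x1.1} {x1.2} {x2.1, x3.1} {x2.2} {x3.2} (out.j = stage outer ports)

{out.1} {out.2} {x1.1} {x1.2} {x2.1, x3.1} {x2.2} {x3.2}


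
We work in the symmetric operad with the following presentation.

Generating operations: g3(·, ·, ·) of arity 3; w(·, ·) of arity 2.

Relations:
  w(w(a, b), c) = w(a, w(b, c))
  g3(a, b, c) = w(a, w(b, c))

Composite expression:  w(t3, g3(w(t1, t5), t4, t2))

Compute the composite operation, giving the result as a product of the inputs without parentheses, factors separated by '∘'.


t3 ∘ t1 ∘ t5 ∘ t4 ∘ t2

All parenthesizations of w agree; list the t-inputs left to right.
w(t1, t5) reduces to t1 ∘ t5
g3(w(t1, t5), t4, t2) reduces to t1 ∘ t5 ∘ t4 ∘ t2
w(t3, g3(w(t1, t5), t4, t2)) reduces to t3 ∘ t1 ∘ t5 ∘ t4 ∘ t2


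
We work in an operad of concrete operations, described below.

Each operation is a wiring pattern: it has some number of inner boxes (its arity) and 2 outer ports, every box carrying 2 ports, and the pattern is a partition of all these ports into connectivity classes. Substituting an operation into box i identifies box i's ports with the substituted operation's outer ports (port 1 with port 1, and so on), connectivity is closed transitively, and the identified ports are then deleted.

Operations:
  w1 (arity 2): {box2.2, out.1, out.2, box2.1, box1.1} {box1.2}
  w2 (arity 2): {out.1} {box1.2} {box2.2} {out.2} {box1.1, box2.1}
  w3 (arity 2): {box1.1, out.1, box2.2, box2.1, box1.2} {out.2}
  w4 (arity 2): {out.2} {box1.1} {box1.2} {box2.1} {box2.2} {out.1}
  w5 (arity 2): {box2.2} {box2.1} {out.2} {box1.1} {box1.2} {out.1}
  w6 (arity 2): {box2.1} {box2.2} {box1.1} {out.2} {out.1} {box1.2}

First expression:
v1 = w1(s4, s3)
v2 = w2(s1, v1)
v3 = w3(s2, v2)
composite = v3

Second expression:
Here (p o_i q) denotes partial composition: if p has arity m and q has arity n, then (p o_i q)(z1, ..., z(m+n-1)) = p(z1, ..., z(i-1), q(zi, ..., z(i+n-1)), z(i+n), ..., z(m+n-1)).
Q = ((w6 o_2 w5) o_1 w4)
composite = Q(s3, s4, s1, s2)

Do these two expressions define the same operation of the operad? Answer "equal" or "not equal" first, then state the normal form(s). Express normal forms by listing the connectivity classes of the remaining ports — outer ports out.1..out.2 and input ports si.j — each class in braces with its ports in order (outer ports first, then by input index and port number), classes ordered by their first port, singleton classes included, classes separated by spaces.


The first composite normalizes to {out.1, s2.1, s2.2} {out.2} {s1.1, s3.1, s3.2, s4.1} {s1.2} {s4.2}
The second composite normalizes to {out.1} {out.2} {s1.1} {s1.2} {s2.1} {s2.2} {s3.1} {s3.2} {s4.1} {s4.2}
Distinct normal forms: not equal.

not equal — first {out.1, s2.1, s2.2} {out.2} {s1.1, s3.1, s3.2, s4.1} {s1.2} {s4.2}, second {out.1} {out.2} {s1.1} {s1.2} {s2.1} {s2.2} {s3.1} {s3.2} {s4.1} {s4.2}


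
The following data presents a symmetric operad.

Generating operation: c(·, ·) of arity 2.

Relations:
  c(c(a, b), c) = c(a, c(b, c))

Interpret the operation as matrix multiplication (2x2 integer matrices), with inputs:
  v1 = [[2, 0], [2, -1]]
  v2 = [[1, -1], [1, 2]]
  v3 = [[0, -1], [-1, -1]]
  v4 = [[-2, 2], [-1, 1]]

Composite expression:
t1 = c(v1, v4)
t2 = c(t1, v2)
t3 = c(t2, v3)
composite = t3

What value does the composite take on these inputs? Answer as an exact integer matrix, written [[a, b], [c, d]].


[[-12, -12], [-9, -9]]

c(v1, v4) = [[-4, 4], [-3, 3]]
c(c(v1, v4), v2) = [[0, 12], [0, 9]]
c(c(c(v1, v4), v2), v3) = [[-12, -12], [-9, -9]]


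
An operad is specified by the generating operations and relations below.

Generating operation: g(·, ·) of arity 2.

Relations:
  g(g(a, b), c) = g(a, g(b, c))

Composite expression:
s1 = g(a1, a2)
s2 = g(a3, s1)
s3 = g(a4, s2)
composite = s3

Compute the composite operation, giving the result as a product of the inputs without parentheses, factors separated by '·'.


a4 · a3 · a1 · a2

Every regrouping of g is equal, so read the a-inputs in written order.
g(a1, a2) linearizes to a1 · a2
g(a3, g(a1, a2)) linearizes to a3 · a1 · a2
g(a4, g(a3, g(a1, a2))) linearizes to a4 · a3 · a1 · a2


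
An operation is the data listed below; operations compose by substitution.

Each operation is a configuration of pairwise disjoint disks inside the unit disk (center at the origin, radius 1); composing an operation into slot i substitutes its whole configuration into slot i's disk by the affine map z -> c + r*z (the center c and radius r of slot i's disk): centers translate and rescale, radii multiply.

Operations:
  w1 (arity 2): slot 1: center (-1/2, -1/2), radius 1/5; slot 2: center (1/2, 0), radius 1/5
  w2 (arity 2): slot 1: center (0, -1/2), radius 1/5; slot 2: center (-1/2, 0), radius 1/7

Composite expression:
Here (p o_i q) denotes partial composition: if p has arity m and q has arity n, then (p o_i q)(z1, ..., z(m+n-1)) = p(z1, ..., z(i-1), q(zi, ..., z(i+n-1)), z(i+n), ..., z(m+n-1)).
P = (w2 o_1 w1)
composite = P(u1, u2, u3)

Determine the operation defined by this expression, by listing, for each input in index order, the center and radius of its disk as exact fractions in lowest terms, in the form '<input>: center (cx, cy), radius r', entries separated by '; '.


Each u-disk chains the slot maps above it in w2; radii multiply.
for u1, the 2-step affine chain lands on center (-1/10, -3/5), radius 1/25
for u2, the 2-step affine chain lands on center (1/10, -1/2), radius 1/25
for u3, the 1-step affine chain lands on center (-1/2, 0), radius 1/7

u1: center (-1/10, -3/5), radius 1/25; u2: center (1/10, -1/2), radius 1/25; u3: center (-1/2, 0), radius 1/7
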